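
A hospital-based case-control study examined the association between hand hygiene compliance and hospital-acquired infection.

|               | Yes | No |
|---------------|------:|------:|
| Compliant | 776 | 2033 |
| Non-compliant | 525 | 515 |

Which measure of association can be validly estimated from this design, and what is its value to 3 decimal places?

Cells: a = 776, b = 2033, c = 525, d = 515.
This is a hospital-based case-control study: participants were sampled on outcome status, so risks in the source population cannot be estimated directly — relative risk is not valid here. The odds ratio is the appropriate measure.
OR = (a·d)/(b·c) = (776 × 515) / (2033 × 525) = 399640 / 1067325 = 0.37443

0.374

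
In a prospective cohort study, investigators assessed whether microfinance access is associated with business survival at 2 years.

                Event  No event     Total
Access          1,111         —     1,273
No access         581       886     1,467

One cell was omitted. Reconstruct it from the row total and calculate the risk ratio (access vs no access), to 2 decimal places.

The missing cell is in the exposed row: 1273 − 1111 = 162.
So a = 1111, b = 162, c = 581, d = 886.
RR = [a/(a+b)] / [c/(c+d)] = (1111/1273) / (581/1467) = 0.87274/0.39605 = 2.20363

2.20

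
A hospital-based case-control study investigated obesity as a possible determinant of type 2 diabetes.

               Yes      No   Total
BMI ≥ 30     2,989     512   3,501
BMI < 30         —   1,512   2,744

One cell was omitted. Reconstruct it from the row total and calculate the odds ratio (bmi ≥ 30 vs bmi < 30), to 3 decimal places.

The missing cell is in the unexposed row: 2744 − 1512 = 1232.
So a = 2989, b = 512, c = 1232, d = 1512.
OR = (a·d)/(b·c) = (2989 × 1512) / (512 × 1232) = 4519368 / 630784 = 7.16468

7.165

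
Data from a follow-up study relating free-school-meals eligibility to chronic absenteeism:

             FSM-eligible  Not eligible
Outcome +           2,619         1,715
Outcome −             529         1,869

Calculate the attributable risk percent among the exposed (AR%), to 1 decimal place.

Reading the table with exposure as columns: a = 2619 (FSM-eligible, case), b = 529 (FSM-eligible, non-case), c = 1715 (Not eligible, case), d = 1869.
Risk in exposed = 2619/3148 = 0.83196; risk in unexposed = 1715/3584 = 0.47852.
RR = 0.83196/0.47852 = 1.73862
AR% = (RR − 1)/RR × 100 = (1.73862 − 1)/1.73862 × 100 = 42.4831%

42.5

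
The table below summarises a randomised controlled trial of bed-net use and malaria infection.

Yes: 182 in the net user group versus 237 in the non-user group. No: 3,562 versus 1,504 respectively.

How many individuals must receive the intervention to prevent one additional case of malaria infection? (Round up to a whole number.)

Risk in treated group = 182/3744 = 0.04861; risk in control = 237/1741 = 0.13613.
Absolute risk reduction = 0.13613 − 0.04861 = 0.08752
NNT = 1 / ARR = 1 / 0.08752 = 11.426 → round up → 12

12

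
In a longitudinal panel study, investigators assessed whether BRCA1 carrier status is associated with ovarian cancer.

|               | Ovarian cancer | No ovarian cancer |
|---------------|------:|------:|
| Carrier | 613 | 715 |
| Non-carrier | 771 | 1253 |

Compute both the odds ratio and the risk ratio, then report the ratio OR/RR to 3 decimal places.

1.150

Cells: a = 613, b = 715, c = 771, d = 1253.
OR = (613·1253)/(715·771) = 768089/551265 = 1.39332
Risk in exposed = 613/1328 = 0.46160; risk in unexposed = 771/2024 = 0.38093; RR = 1.21177
OR/RR = 1.39332 / 1.21177 = 1.14983
The outcome is not rare, so the OR lies further from 1 than the RR.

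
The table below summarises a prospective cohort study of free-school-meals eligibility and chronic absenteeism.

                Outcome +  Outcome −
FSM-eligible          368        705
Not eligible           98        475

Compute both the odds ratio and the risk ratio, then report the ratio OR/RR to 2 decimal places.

1.26

Cells: a = 368, b = 705, c = 98, d = 475.
OR = (368·475)/(705·98) = 174800/69090 = 2.53003
Risk in exposed = 368/1073 = 0.34296; risk in unexposed = 98/573 = 0.17103; RR = 2.00529
OR/RR = 2.53003 / 2.00529 = 1.26168
The outcome is not rare, so the OR lies further from 1 than the RR.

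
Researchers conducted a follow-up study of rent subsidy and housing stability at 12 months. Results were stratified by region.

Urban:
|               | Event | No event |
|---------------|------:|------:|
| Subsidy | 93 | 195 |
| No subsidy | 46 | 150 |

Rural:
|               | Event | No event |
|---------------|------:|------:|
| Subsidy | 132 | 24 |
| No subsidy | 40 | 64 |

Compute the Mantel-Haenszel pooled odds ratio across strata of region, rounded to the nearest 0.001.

2.759

OR_MH = Σ(aᵢdᵢ/nᵢ) / Σ(bᵢcᵢ/nᵢ), where nᵢ is the stratum total.
Stratum 1 (Urban): n = 484; a·d/n = 93·150/484 = 28.8223; b·c/n = 195·46/484 = 18.5331
Stratum 2 (Rural): n = 260; a·d/n = 132·64/260 = 32.4923; b·c/n = 24·40/260 = 3.6923
OR_MH = (28.8223 + 32.4923) / (18.5331 + 3.6923) = 61.3146 / 22.2254 = 2.75877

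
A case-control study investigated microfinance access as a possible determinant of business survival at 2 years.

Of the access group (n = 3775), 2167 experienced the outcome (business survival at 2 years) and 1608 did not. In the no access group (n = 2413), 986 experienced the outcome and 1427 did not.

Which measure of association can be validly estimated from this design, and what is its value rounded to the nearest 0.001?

1.950

From the description: a = 2167, b = 1608, c = 986, d = 1427.
This is a case-control study: participants were sampled on outcome status, so risks in the source population cannot be estimated directly — relative risk is not valid here. The odds ratio is the appropriate measure.
OR = (a·d)/(b·c) = (2167 × 1427) / (1608 × 986) = 3092309 / 1585488 = 1.95038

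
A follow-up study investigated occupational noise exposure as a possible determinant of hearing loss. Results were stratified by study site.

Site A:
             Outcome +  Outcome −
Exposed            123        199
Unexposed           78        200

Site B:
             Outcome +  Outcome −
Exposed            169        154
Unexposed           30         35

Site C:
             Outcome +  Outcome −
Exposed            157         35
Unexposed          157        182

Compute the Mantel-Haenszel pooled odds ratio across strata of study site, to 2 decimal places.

2.29

OR_MH = Σ(aᵢdᵢ/nᵢ) / Σ(bᵢcᵢ/nᵢ), where nᵢ is the stratum total.
Stratum 1 (Site A): n = 600; a·d/n = 123·200/600 = 41.0000; b·c/n = 199·78/600 = 25.8700
Stratum 2 (Site B): n = 388; a·d/n = 169·35/388 = 15.2448; b·c/n = 154·30/388 = 11.9072
Stratum 3 (Site C): n = 531; a·d/n = 157·182/531 = 53.8117; b·c/n = 35·157/531 = 10.3484
OR_MH = (41.0000 + 15.2448 + 53.8117) / (25.8700 + 11.9072 + 10.3484) = 110.0565 / 48.1256 = 2.28686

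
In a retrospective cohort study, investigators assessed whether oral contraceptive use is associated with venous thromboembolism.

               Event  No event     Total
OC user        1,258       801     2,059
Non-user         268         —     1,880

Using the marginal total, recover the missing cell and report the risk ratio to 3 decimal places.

4.286

The missing cell is in the unexposed row: 1880 − 268 = 1612.
So a = 1258, b = 801, c = 268, d = 1612.
RR = [a/(a+b)] / [c/(c+d)] = (1258/2059) / (268/1880) = 0.61098/0.14255 = 4.28595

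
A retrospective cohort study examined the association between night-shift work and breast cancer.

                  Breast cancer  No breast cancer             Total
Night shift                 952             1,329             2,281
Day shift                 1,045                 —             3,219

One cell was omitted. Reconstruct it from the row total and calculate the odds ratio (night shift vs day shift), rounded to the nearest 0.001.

1.490

The missing cell is in the unexposed row: 3219 − 1045 = 2174.
So a = 952, b = 1329, c = 1045, d = 2174.
OR = (a·d)/(b·c) = (952 × 2174) / (1329 × 1045) = 2069648 / 1388805 = 1.49024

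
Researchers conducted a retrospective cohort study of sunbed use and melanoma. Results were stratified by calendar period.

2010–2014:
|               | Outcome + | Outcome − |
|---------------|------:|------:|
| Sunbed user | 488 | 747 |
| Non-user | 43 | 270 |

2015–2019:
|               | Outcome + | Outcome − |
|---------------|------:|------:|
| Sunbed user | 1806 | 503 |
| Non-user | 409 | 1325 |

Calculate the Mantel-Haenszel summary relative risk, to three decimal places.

RR_MH = Σ(aᵢ·n₀ᵢ/nᵢ) / Σ(cᵢ·n₁ᵢ/nᵢ), with n₁ᵢ = aᵢ+bᵢ (exposed), n₀ᵢ = cᵢ+dᵢ (unexposed), nᵢ = n₁ᵢ+n₀ᵢ.
Stratum 1 (2010–2014): n₁ = 1235, n₀ = 313, n = 1548; a·n₀/n = 488·313/1548 = 98.6718; c·n₁/n = 43·1235/1548 = 34.3056
Stratum 2 (2015–2019): n₁ = 2309, n₀ = 1734, n = 4043; a·n₀/n = 1806·1734/4043 = 774.5743; c·n₁/n = 409·2309/4043 = 233.5842
RR_MH = (98.6718 + 774.5743) / (34.3056 + 233.5842) = 873.2462 / 267.8898 = 3.25972

3.260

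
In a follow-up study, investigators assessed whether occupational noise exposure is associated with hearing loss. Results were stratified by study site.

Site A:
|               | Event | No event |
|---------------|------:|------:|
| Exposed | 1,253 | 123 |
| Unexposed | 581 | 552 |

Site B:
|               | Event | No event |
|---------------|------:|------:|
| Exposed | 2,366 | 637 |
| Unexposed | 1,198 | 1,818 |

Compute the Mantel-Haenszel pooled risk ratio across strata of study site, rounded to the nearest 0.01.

RR_MH = Σ(aᵢ·n₀ᵢ/nᵢ) / Σ(cᵢ·n₁ᵢ/nᵢ), with n₁ᵢ = aᵢ+bᵢ (exposed), n₀ᵢ = cᵢ+dᵢ (unexposed), nᵢ = n₁ᵢ+n₀ᵢ.
Stratum 1 (Site A): n₁ = 1376, n₀ = 1133, n = 2509; a·n₀/n = 1253·1133/2509 = 565.8226; c·n₁/n = 581·1376/2509 = 318.6353
Stratum 2 (Site B): n₁ = 3003, n₀ = 3016, n = 6019; a·n₀/n = 2366·3016/6019 = 1185.5551; c·n₁/n = 1198·3003/6019 = 597.7063
RR_MH = (565.8226 + 1185.5551) / (318.6353 + 597.7063) = 1751.3777 / 916.3416 = 1.91127

1.91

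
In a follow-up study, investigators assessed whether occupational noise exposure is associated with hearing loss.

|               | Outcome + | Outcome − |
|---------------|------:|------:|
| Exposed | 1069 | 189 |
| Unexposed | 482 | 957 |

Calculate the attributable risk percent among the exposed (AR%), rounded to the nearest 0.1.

Cells: a = 1069, b = 189, c = 482, d = 957.
Risk in exposed = 1069/1258 = 0.84976; risk in unexposed = 482/1439 = 0.33495.
RR = 0.84976/0.33495 = 2.53694
AR% = (RR − 1)/RR × 100 = (2.53694 − 1)/2.53694 × 100 = 60.5825%

60.6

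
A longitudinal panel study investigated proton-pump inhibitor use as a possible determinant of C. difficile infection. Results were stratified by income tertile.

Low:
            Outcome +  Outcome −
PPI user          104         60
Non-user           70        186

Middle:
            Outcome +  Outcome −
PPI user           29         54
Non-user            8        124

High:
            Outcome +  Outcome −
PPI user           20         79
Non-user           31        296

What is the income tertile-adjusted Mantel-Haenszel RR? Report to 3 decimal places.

2.566

RR_MH = Σ(aᵢ·n₀ᵢ/nᵢ) / Σ(cᵢ·n₁ᵢ/nᵢ), with n₁ᵢ = aᵢ+bᵢ (exposed), n₀ᵢ = cᵢ+dᵢ (unexposed), nᵢ = n₁ᵢ+n₀ᵢ.
Stratum 1 (Low): n₁ = 164, n₀ = 256, n = 420; a·n₀/n = 104·256/420 = 63.3905; c·n₁/n = 70·164/420 = 27.3333
Stratum 2 (Middle): n₁ = 83, n₀ = 132, n = 215; a·n₀/n = 29·132/215 = 17.8047; c·n₁/n = 8·83/215 = 3.0884
Stratum 3 (High): n₁ = 99, n₀ = 327, n = 426; a·n₀/n = 20·327/426 = 15.3521; c·n₁/n = 31·99/426 = 7.2042
RR_MH = (63.3905 + 17.8047 + 15.3521) / (27.3333 + 3.0884 + 7.2042) = 96.5472 / 37.6259 = 2.56598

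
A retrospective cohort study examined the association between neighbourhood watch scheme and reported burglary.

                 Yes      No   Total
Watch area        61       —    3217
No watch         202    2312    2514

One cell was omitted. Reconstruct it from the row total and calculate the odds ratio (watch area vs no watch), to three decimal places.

The missing cell is in the exposed row: 3217 − 61 = 3156.
So a = 61, b = 3156, c = 202, d = 2312.
OR = (a·d)/(b·c) = (61 × 2312) / (3156 × 202) = 141032 / 637512 = 0.22122

0.221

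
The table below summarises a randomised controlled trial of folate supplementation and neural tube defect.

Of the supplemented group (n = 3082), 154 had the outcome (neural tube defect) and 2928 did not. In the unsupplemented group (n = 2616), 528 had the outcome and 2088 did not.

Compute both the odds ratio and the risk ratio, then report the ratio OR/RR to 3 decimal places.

0.840

From the description: a = 154, b = 2928, c = 528, d = 2088.
OR = (154·2088)/(2928·528) = 321552/1545984 = 0.20799
Risk in exposed = 154/3082 = 0.04997; risk in unexposed = 528/2616 = 0.20183; RR = 0.24757
OR/RR = 0.20799 / 0.24757 = 0.84015
The outcome is not rare, so the OR lies further from 1 than the RR.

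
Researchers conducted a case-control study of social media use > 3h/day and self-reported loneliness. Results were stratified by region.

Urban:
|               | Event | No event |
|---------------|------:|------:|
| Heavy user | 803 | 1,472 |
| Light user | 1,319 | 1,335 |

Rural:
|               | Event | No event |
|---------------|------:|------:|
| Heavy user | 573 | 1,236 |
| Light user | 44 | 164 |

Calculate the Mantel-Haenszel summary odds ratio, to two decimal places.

0.63

OR_MH = Σ(aᵢdᵢ/nᵢ) / Σ(bᵢcᵢ/nᵢ), where nᵢ is the stratum total.
Stratum 1 (Urban): n = 4929; a·d/n = 803·1335/4929 = 217.4893; b·c/n = 1472·1319/4929 = 393.9071
Stratum 2 (Rural): n = 2017; a·d/n = 573·164/2017 = 46.5900; b·c/n = 1236·44/2017 = 26.9628
OR_MH = (217.4893 + 46.5900) / (393.9071 + 26.9628) = 264.0793 / 420.8699 = 0.62746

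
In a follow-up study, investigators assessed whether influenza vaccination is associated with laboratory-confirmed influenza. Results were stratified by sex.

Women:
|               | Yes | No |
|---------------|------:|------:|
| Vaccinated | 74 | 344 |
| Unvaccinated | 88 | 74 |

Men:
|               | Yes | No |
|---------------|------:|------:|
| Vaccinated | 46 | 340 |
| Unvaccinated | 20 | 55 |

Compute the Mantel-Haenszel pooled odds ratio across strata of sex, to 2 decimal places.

0.22

OR_MH = Σ(aᵢdᵢ/nᵢ) / Σ(bᵢcᵢ/nᵢ), where nᵢ is the stratum total.
Stratum 1 (Women): n = 580; a·d/n = 74·74/580 = 9.4414; b·c/n = 344·88/580 = 52.1931
Stratum 2 (Men): n = 461; a·d/n = 46·55/461 = 5.4881; b·c/n = 340·20/461 = 14.7505
OR_MH = (9.4414 + 5.4881) / (52.1931 + 14.7505) = 14.9294 / 66.9436 = 0.22302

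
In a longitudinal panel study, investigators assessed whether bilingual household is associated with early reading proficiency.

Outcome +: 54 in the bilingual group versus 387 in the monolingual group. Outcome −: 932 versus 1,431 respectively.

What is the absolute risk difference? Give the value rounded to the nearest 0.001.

-0.158

From the description: a = 54, b = 932, c = 387, d = 1431.
Risk in exposed = 54/986 = 0.054767; risk in unexposed = 387/1818 = 0.212871.
Risk difference = 0.054767 − 0.212871 = -0.158105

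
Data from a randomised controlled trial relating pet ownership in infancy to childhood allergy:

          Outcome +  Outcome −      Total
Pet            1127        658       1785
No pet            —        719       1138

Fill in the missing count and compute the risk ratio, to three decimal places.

1.715

The missing cell is in the unexposed row: 1138 − 719 = 419.
So a = 1127, b = 658, c = 419, d = 719.
RR = [a/(a+b)] / [c/(c+d)] = (1127/1785) / (419/1138) = 0.63137/0.36819 = 1.71480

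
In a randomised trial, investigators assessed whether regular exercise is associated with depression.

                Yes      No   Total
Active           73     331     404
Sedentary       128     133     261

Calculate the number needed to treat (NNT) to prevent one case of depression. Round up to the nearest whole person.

Risk in treated group = 73/404 = 0.18069; risk in control = 128/261 = 0.49042.
Absolute risk reduction = 0.49042 − 0.18069 = 0.30973
NNT = 1 / ARR = 1 / 0.30973 = 3.229 → round up → 4

4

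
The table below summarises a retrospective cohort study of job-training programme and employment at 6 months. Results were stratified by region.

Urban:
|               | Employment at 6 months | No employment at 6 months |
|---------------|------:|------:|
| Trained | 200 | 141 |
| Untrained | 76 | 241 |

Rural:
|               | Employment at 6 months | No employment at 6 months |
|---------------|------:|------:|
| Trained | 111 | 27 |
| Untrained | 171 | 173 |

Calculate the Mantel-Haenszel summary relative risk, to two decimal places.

1.99

RR_MH = Σ(aᵢ·n₀ᵢ/nᵢ) / Σ(cᵢ·n₁ᵢ/nᵢ), with n₁ᵢ = aᵢ+bᵢ (exposed), n₀ᵢ = cᵢ+dᵢ (unexposed), nᵢ = n₁ᵢ+n₀ᵢ.
Stratum 1 (Urban): n₁ = 341, n₀ = 317, n = 658; a·n₀/n = 200·317/658 = 96.3526; c·n₁/n = 76·341/658 = 39.3860
Stratum 2 (Rural): n₁ = 138, n₀ = 344, n = 482; a·n₀/n = 111·344/482 = 79.2199; c·n₁/n = 171·138/482 = 48.9585
RR_MH = (96.3526 + 79.2199) / (39.3860 + 48.9585) = 175.5725 / 88.3445 = 1.98736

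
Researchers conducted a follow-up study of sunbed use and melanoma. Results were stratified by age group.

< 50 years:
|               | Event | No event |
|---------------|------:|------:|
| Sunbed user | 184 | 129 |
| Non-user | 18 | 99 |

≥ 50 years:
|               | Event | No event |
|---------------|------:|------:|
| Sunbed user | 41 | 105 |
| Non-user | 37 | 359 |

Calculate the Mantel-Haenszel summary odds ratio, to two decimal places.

5.53

OR_MH = Σ(aᵢdᵢ/nᵢ) / Σ(bᵢcᵢ/nᵢ), where nᵢ is the stratum total.
Stratum 1 (< 50 years): n = 430; a·d/n = 184·99/430 = 42.3628; b·c/n = 129·18/430 = 5.4000
Stratum 2 (≥ 50 years): n = 542; a·d/n = 41·359/542 = 27.1568; b·c/n = 105·37/542 = 7.1679
OR_MH = (42.3628 + 27.1568) / (5.4000 + 7.1679) = 69.5196 / 12.5679 = 5.53152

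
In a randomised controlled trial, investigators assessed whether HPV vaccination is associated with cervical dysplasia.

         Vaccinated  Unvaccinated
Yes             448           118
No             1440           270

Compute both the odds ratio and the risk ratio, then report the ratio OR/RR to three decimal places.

Reading the table with exposure as columns: a = 448 (Vaccinated, case), b = 1440 (Vaccinated, non-case), c = 118 (Unvaccinated, case), d = 270.
OR = (448·270)/(1440·118) = 120960/169920 = 0.71186
Risk in exposed = 448/1888 = 0.23729; risk in unexposed = 118/388 = 0.30412; RR = 0.78024
OR/RR = 0.71186 / 0.78024 = 0.91237
The outcome is not rare, so the OR lies further from 1 than the RR.

0.912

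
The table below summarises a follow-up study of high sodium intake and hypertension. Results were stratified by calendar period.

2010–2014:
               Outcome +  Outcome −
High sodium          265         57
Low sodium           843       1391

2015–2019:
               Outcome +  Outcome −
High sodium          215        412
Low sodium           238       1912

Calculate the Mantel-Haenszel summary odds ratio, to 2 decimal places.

5.40

OR_MH = Σ(aᵢdᵢ/nᵢ) / Σ(bᵢcᵢ/nᵢ), where nᵢ is the stratum total.
Stratum 1 (2010–2014): n = 2556; a·d/n = 265·1391/2556 = 144.2156; b·c/n = 57·843/2556 = 18.7993
Stratum 2 (2015–2019): n = 2777; a·d/n = 215·1912/2777 = 148.0302; b·c/n = 412·238/2777 = 35.3100
OR_MH = (144.2156 + 148.0302) / (18.7993 + 35.3100) = 292.2458 / 54.1093 = 5.40102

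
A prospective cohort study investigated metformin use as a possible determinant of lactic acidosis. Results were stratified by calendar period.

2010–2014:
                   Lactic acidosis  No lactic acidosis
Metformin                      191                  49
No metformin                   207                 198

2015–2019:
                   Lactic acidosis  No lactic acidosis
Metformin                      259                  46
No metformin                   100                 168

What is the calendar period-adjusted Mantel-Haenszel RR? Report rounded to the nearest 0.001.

RR_MH = Σ(aᵢ·n₀ᵢ/nᵢ) / Σ(cᵢ·n₁ᵢ/nᵢ), with n₁ᵢ = aᵢ+bᵢ (exposed), n₀ᵢ = cᵢ+dᵢ (unexposed), nᵢ = n₁ᵢ+n₀ᵢ.
Stratum 1 (2010–2014): n₁ = 240, n₀ = 405, n = 645; a·n₀/n = 191·405/645 = 119.9302; c·n₁/n = 207·240/645 = 77.0233
Stratum 2 (2015–2019): n₁ = 305, n₀ = 268, n = 573; a·n₀/n = 259·268/573 = 121.1379; c·n₁/n = 100·305/573 = 53.2286
RR_MH = (119.9302 + 121.1379) / (77.0233 + 53.2286) = 241.0681 / 130.2519 = 1.85078

1.851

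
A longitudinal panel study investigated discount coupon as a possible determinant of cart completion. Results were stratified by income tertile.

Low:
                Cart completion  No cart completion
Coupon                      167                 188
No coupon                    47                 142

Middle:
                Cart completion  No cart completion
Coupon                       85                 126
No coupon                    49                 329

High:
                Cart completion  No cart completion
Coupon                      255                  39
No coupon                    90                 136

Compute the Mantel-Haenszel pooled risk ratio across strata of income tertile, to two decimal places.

2.25

RR_MH = Σ(aᵢ·n₀ᵢ/nᵢ) / Σ(cᵢ·n₁ᵢ/nᵢ), with n₁ᵢ = aᵢ+bᵢ (exposed), n₀ᵢ = cᵢ+dᵢ (unexposed), nᵢ = n₁ᵢ+n₀ᵢ.
Stratum 1 (Low): n₁ = 355, n₀ = 189, n = 544; a·n₀/n = 167·189/544 = 58.0202; c·n₁/n = 47·355/544 = 30.6710
Stratum 2 (Middle): n₁ = 211, n₀ = 378, n = 589; a·n₀/n = 85·378/589 = 54.5501; c·n₁/n = 49·211/589 = 17.5535
Stratum 3 (High): n₁ = 294, n₀ = 226, n = 520; a·n₀/n = 255·226/520 = 110.8269; c·n₁/n = 90·294/520 = 50.8846
RR_MH = (58.0202 + 54.5501 + 110.8269) / (30.6710 + 17.5535 + 50.8846) = 223.3972 / 99.1091 = 2.25405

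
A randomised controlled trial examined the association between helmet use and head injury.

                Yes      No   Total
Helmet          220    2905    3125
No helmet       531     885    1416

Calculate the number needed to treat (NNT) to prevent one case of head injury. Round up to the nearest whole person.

4

Risk in treated group = 220/3125 = 0.07040; risk in control = 531/1416 = 0.37500.
Absolute risk reduction = 0.37500 − 0.07040 = 0.30460
NNT = 1 / ARR = 1 / 0.30460 = 3.283 → round up → 4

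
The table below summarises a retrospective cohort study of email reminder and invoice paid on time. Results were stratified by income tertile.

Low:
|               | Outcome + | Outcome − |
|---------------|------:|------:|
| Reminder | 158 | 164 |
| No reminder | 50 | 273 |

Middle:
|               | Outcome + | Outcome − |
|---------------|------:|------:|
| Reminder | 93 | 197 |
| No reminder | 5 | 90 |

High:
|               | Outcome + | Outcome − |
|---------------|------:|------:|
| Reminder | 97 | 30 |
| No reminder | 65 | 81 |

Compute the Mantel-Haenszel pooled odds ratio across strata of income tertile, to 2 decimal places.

5.24

OR_MH = Σ(aᵢdᵢ/nᵢ) / Σ(bᵢcᵢ/nᵢ), where nᵢ is the stratum total.
Stratum 1 (Low): n = 645; a·d/n = 158·273/645 = 66.8744; b·c/n = 164·50/645 = 12.7132
Stratum 2 (Middle): n = 385; a·d/n = 93·90/385 = 21.7403; b·c/n = 197·5/385 = 2.5584
Stratum 3 (High): n = 273; a·d/n = 97·81/273 = 28.7802; b·c/n = 30·65/273 = 7.1429
OR_MH = (66.8744 + 21.7403 + 28.7802) / (12.7132 + 2.5584 + 7.1429) = 117.3949 / 22.4145 = 5.23746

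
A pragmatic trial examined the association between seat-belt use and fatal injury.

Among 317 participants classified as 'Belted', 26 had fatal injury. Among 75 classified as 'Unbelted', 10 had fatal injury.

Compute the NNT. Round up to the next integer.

20

Risk in treated group = 26/317 = 0.08202; risk in control = 10/75 = 0.13333.
Absolute risk reduction = 0.13333 − 0.08202 = 0.05131
NNT = 1 / ARR = 1 / 0.05131 = 19.488 → round up → 20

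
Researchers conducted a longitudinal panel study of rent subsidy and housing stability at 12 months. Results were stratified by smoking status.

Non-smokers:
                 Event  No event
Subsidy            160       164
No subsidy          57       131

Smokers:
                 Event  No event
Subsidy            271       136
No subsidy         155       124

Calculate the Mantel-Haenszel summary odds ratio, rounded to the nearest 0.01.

OR_MH = Σ(aᵢdᵢ/nᵢ) / Σ(bᵢcᵢ/nᵢ), where nᵢ is the stratum total.
Stratum 1 (Non-smokers): n = 512; a·d/n = 160·131/512 = 40.9375; b·c/n = 164·57/512 = 18.2578
Stratum 2 (Smokers): n = 686; a·d/n = 271·124/686 = 48.9854; b·c/n = 136·155/686 = 30.7289
OR_MH = (40.9375 + 48.9854) / (18.2578 + 30.7289) = 89.9229 / 48.9867 = 1.83566

1.84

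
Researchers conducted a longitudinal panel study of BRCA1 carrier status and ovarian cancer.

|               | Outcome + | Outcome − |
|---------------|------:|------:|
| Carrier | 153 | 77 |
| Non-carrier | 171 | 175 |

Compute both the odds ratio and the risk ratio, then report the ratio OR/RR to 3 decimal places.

1.511

Cells: a = 153, b = 77, c = 171, d = 175.
OR = (153·175)/(77·171) = 26775/13167 = 2.03349
Risk in exposed = 153/230 = 0.66522; risk in unexposed = 171/346 = 0.49422; RR = 1.34600
OR/RR = 2.03349 / 1.34600 = 1.51077
The outcome is not rare, so the OR lies further from 1 than the RR.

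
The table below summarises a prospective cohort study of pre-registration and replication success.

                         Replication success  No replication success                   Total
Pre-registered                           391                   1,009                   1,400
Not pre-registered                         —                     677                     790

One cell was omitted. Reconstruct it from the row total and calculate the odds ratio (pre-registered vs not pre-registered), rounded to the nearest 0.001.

The missing cell is in the unexposed row: 790 − 677 = 113.
So a = 391, b = 1009, c = 113, d = 677.
OR = (a·d)/(b·c) = (391 × 677) / (1009 × 113) = 264707 / 114017 = 2.32165

2.322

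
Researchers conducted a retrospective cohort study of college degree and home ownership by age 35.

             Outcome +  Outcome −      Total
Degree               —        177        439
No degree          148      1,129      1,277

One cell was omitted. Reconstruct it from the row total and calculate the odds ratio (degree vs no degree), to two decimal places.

The missing cell is in the exposed row: 439 − 177 = 262.
So a = 262, b = 177, c = 148, d = 1129.
OR = (a·d)/(b·c) = (262 × 1129) / (177 × 148) = 295798 / 26196 = 11.29172

11.29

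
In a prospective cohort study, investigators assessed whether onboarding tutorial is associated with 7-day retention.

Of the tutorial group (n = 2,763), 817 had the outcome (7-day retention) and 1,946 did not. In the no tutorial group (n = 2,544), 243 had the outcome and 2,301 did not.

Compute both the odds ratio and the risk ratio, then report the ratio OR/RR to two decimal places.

1.28

From the description: a = 817, b = 1946, c = 243, d = 2301.
OR = (817·2301)/(1946·243) = 1879917/472878 = 3.97548
Risk in exposed = 817/2763 = 0.29569; risk in unexposed = 243/2544 = 0.09552; RR = 3.09565
OR/RR = 3.97548 / 3.09565 = 1.28421
The outcome is not rare, so the OR lies further from 1 than the RR.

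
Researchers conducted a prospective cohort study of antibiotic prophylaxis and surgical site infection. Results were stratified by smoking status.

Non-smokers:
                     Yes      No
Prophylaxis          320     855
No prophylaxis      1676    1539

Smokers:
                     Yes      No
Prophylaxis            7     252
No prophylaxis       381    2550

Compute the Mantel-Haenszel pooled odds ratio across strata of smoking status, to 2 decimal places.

0.33

OR_MH = Σ(aᵢdᵢ/nᵢ) / Σ(bᵢcᵢ/nᵢ), where nᵢ is the stratum total.
Stratum 1 (Non-smokers): n = 4390; a·d/n = 320·1539/4390 = 112.1822; b·c/n = 855·1676/4390 = 326.4191
Stratum 2 (Smokers): n = 3190; a·d/n = 7·2550/3190 = 5.5956; b·c/n = 252·381/3190 = 30.0978
OR_MH = (112.1822 + 5.5956) / (326.4191 + 30.0978) = 117.7778 / 356.5169 = 0.33036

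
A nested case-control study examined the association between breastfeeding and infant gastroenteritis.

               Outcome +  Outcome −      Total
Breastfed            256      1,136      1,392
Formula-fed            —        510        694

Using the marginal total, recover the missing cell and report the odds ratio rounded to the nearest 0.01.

0.62

The missing cell is in the unexposed row: 694 − 510 = 184.
So a = 256, b = 1136, c = 184, d = 510.
OR = (a·d)/(b·c) = (256 × 510) / (1136 × 184) = 130560 / 209024 = 0.62462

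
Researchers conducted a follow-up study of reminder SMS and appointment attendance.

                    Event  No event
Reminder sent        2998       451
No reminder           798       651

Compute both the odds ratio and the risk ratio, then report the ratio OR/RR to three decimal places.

3.436

Cells: a = 2998, b = 451, c = 798, d = 651.
OR = (2998·651)/(451·798) = 1951698/359898 = 5.42292
Risk in exposed = 2998/3449 = 0.86924; risk in unexposed = 798/1449 = 0.55072; RR = 1.57835
OR/RR = 5.42292 / 1.57835 = 3.43581
The outcome is not rare, so the OR lies further from 1 than the RR.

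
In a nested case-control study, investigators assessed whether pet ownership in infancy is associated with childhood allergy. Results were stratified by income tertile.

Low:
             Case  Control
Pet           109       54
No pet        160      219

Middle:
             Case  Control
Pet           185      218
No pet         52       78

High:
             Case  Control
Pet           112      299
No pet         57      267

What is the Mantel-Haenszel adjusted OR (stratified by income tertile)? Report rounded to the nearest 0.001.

OR_MH = Σ(aᵢdᵢ/nᵢ) / Σ(bᵢcᵢ/nᵢ), where nᵢ is the stratum total.
Stratum 1 (Low): n = 542; a·d/n = 109·219/542 = 44.0424; b·c/n = 54·160/542 = 15.9410
Stratum 2 (Middle): n = 533; a·d/n = 185·78/533 = 27.0732; b·c/n = 218·52/533 = 21.2683
Stratum 3 (High): n = 735; a·d/n = 112·267/735 = 40.6857; b·c/n = 299·57/735 = 23.1878
OR_MH = (44.0424 + 27.0732 + 40.6857) / (15.9410 + 21.2683 + 23.1878) = 111.8013 / 60.3970 = 1.85111

1.851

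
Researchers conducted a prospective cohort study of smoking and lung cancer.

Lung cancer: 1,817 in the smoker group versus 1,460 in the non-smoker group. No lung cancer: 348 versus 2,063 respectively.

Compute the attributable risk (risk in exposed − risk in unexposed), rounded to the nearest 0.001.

0.425

From the description: a = 1817, b = 348, c = 1460, d = 2063.
Risk in exposed = 1817/2165 = 0.839261; risk in unexposed = 1460/3523 = 0.414420.
Risk difference = 0.839261 − 0.414420 = 0.424841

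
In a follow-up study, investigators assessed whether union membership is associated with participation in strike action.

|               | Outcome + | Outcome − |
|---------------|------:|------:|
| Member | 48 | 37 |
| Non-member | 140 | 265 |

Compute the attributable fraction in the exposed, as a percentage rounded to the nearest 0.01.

Cells: a = 48, b = 37, c = 140, d = 265.
Risk in exposed = 48/85 = 0.56471; risk in unexposed = 140/405 = 0.34568.
RR = 0.56471/0.34568 = 1.63361
AR% = (RR − 1)/RR × 100 = (1.63361 − 1)/1.63361 × 100 = 38.7860%

38.79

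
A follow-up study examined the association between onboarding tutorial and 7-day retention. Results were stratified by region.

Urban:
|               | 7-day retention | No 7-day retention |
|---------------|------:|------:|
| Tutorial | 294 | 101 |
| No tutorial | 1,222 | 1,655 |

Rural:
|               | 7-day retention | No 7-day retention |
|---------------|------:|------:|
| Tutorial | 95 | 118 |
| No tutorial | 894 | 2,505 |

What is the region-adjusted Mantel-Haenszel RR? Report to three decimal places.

RR_MH = Σ(aᵢ·n₀ᵢ/nᵢ) / Σ(cᵢ·n₁ᵢ/nᵢ), with n₁ᵢ = aᵢ+bᵢ (exposed), n₀ᵢ = cᵢ+dᵢ (unexposed), nᵢ = n₁ᵢ+n₀ᵢ.
Stratum 1 (Urban): n₁ = 395, n₀ = 2877, n = 3272; a·n₀/n = 294·2877/3272 = 258.5079; c·n₁/n = 1222·395/3272 = 147.5214
Stratum 2 (Rural): n₁ = 213, n₀ = 3399, n = 3612; a·n₀/n = 95·3399/3612 = 89.3978; c·n₁/n = 894·213/3612 = 52.7193
RR_MH = (258.5079 + 89.3978) / (147.5214 + 52.7193) = 347.9058 / 200.2407 = 1.73744

1.737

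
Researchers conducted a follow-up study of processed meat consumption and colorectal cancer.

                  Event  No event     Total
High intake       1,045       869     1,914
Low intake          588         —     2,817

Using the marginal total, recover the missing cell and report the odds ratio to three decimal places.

4.559

The missing cell is in the unexposed row: 2817 − 588 = 2229.
So a = 1045, b = 869, c = 588, d = 2229.
OR = (a·d)/(b·c) = (1045 × 2229) / (869 × 588) = 2329305 / 510972 = 4.55858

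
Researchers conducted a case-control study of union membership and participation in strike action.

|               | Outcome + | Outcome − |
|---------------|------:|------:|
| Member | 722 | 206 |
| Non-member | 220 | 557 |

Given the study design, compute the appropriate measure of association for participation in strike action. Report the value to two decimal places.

8.87

Cells: a = 722, b = 206, c = 220, d = 557.
This is a case-control study: participants were sampled on outcome status, so risks in the source population cannot be estimated directly — relative risk is not valid here. The odds ratio is the appropriate measure.
OR = (a·d)/(b·c) = (722 × 557) / (206 × 220) = 402154 / 45320 = 8.87365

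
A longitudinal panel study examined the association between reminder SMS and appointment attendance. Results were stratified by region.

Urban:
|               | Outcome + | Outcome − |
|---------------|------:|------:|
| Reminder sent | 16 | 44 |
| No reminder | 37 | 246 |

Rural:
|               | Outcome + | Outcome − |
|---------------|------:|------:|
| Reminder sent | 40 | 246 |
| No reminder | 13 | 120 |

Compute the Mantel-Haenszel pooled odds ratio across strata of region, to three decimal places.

1.852

OR_MH = Σ(aᵢdᵢ/nᵢ) / Σ(bᵢcᵢ/nᵢ), where nᵢ is the stratum total.
Stratum 1 (Urban): n = 343; a·d/n = 16·246/343 = 11.4752; b·c/n = 44·37/343 = 4.7464
Stratum 2 (Rural): n = 419; a·d/n = 40·120/419 = 11.4558; b·c/n = 246·13/419 = 7.6325
OR_MH = (11.4752 + 11.4558) / (4.7464 + 7.6325) = 22.9311 / 12.3788 = 1.85244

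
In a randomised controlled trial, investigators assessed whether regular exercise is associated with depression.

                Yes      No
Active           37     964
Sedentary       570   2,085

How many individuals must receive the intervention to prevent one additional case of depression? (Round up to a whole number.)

Risk in treated group = 37/1001 = 0.03696; risk in control = 570/2655 = 0.21469.
Absolute risk reduction = 0.21469 − 0.03696 = 0.17773
NNT = 1 / ARR = 1 / 0.17773 = 5.627 → round up → 6

6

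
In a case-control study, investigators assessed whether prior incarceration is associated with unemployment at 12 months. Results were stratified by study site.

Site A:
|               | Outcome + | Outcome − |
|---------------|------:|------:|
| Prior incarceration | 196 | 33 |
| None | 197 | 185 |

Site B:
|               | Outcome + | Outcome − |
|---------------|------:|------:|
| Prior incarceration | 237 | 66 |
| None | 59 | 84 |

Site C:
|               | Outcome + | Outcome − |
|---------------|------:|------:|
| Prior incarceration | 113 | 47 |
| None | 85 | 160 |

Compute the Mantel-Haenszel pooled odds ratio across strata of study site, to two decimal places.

OR_MH = Σ(aᵢdᵢ/nᵢ) / Σ(bᵢcᵢ/nᵢ), where nᵢ is the stratum total.
Stratum 1 (Site A): n = 611; a·d/n = 196·185/611 = 59.3453; b·c/n = 33·197/611 = 10.6399
Stratum 2 (Site B): n = 446; a·d/n = 237·84/446 = 44.6368; b·c/n = 66·59/446 = 8.7309
Stratum 3 (Site C): n = 405; a·d/n = 113·160/405 = 44.6420; b·c/n = 47·85/405 = 9.8642
OR_MH = (59.3453 + 44.6368 + 44.6420) / (10.6399 + 8.7309 + 9.8642) = 148.6241 / 29.2351 = 5.08376

5.08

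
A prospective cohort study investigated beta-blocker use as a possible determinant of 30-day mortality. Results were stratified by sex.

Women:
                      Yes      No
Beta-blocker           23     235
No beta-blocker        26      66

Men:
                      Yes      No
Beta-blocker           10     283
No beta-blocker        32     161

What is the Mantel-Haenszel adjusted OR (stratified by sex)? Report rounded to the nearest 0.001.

0.212

OR_MH = Σ(aᵢdᵢ/nᵢ) / Σ(bᵢcᵢ/nᵢ), where nᵢ is the stratum total.
Stratum 1 (Women): n = 350; a·d/n = 23·66/350 = 4.3371; b·c/n = 235·26/350 = 17.4571
Stratum 2 (Men): n = 486; a·d/n = 10·161/486 = 3.3128; b·c/n = 283·32/486 = 18.6337
OR_MH = (4.3371 + 3.3128) / (17.4571 + 18.6337) = 7.6499 / 36.0909 = 0.21196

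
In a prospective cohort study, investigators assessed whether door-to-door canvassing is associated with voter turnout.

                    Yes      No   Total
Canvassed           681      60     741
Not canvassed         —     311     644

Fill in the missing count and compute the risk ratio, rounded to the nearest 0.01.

The missing cell is in the unexposed row: 644 − 311 = 333.
So a = 681, b = 60, c = 333, d = 311.
RR = [a/(a+b)] / [c/(c+d)] = (681/741) / (333/644) = 0.91903/0.51708 = 1.77734

1.78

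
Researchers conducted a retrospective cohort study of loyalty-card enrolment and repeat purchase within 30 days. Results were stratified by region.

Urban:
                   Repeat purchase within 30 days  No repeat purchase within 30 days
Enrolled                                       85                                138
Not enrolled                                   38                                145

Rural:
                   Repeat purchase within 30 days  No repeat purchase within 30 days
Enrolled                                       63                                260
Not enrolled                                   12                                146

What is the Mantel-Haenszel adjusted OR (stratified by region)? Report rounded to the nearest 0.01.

2.55

OR_MH = Σ(aᵢdᵢ/nᵢ) / Σ(bᵢcᵢ/nᵢ), where nᵢ is the stratum total.
Stratum 1 (Urban): n = 406; a·d/n = 85·145/406 = 30.3571; b·c/n = 138·38/406 = 12.9163
Stratum 2 (Rural): n = 481; a·d/n = 63·146/481 = 19.1227; b·c/n = 260·12/481 = 6.4865
OR_MH = (30.3571 + 19.1227) / (12.9163 + 6.4865) = 49.4798 / 19.4027 = 2.55014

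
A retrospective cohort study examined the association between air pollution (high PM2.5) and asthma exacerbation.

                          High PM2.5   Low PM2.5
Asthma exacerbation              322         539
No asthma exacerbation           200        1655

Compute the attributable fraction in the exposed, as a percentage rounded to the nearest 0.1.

60.2

Reading the table with exposure as columns: a = 322 (High PM2.5, case), b = 200 (High PM2.5, non-case), c = 539 (Low PM2.5, case), d = 1655.
Risk in exposed = 322/522 = 0.61686; risk in unexposed = 539/2194 = 0.24567.
RR = 0.61686/0.24567 = 2.51092
AR% = (RR − 1)/RR × 100 = (2.51092 − 1)/2.51092 × 100 = 60.1740%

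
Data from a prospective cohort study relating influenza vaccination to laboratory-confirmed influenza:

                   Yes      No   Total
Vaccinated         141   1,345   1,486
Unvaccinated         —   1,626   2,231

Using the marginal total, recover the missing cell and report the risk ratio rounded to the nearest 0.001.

The missing cell is in the unexposed row: 2231 − 1626 = 605.
So a = 141, b = 1345, c = 605, d = 1626.
RR = [a/(a+b)] / [c/(c+d)] = (141/1486) / (605/2231) = 0.09489/0.27118 = 0.34990

0.350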